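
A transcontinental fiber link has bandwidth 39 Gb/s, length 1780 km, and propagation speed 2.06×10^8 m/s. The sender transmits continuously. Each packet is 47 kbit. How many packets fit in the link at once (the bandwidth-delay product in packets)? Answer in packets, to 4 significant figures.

Propagation delay = 1780000 / 206000000 = 0.00864078 s.
BDP = R × t_prop = 39000000000 × 0.00864078 = 336990000 bits.
In packets of 47000 bits: 7170 packets.

7170 packets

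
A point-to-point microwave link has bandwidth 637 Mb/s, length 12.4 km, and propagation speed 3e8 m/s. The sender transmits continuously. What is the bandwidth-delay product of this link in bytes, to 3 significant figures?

3290 bytes

Propagation delay = 12400 / 300000000 = 4.13333e-05 s.
BDP = R × t_prop = 637000000 × 4.13333e-05 = 26329.3 bits.
In bytes: 26329.3/8 = 3290 bytes.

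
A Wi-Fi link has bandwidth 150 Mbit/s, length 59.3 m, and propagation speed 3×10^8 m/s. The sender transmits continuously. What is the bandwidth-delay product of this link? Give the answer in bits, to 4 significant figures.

29.65 bits

Propagation delay = 59.3 / 300000000 = 1.97667e-07 s.
BDP = R × t_prop = 150000000 × 1.97667e-07 = 29.65 bits.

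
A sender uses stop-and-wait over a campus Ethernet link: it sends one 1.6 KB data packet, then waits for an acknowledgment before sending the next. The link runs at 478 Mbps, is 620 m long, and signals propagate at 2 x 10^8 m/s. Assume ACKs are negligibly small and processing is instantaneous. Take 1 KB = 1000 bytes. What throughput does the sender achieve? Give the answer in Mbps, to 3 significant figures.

t_tx = L/R = 12800/478000000 = 2.67782e-05 s.
t_prop = 620/200000000 = 3.1e-06 s; RTT = 6.2e-06 s.
Cycle = t_tx + RTT = 3.29782e-05 s.
Throughput = L / cycle = 12800 / 3.29782e-05 = 388 Mbps.

388 Mbps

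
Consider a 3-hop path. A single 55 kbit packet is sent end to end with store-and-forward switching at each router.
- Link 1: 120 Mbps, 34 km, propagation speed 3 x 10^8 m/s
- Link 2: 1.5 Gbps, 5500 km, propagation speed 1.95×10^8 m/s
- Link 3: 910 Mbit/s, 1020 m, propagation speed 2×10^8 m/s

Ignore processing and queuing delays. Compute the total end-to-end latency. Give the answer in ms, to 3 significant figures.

28.9 ms

L = 55000 bits.
Transmission delays (L/R per hop): 0.458333, 0.0366667, 0.0604396 ms; sum = 0.55544 ms.
Propagation delays (d/s per hop): 0.113333, 28.2051, 0.0051 ms; sum = 28.3236 ms.
End-to-end = 28.9 ms.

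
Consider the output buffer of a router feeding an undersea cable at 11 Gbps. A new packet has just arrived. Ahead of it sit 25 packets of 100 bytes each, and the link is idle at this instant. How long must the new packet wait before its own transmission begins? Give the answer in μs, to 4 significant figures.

1.818 μs

Each queued packet: L/R = 800/11000000000 = 0.0727273 μs.
25 queued → 1.81818 μs.
Queuing delay = 1.818 μs.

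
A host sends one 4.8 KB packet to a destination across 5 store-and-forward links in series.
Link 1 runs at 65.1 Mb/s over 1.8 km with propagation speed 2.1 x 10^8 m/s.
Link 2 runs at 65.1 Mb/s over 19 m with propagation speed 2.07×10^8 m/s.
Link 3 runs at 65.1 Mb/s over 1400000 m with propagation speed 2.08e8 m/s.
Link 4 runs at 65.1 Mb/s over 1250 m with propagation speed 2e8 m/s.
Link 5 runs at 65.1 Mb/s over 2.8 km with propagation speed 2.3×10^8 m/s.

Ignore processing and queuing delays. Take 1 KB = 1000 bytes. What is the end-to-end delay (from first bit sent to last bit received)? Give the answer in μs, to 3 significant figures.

L = 38400 bits.
Transmission delay per hop = L/R = 38400/6.51e+07 = 589.862 μs; 5 hops → 2949.31 μs.
Propagation delays (d/s per hop): 8.57143, 0.0917874, 6730.77, 6.25, 12.1739 μs; sum = 6757.86 μs.
End-to-end = 9710 μs.

9710 μs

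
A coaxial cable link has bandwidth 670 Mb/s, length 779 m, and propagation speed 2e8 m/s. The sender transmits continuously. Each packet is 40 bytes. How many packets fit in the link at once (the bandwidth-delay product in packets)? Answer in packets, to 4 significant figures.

Propagation delay = 779 / 200000000 = 3.895e-06 s.
BDP = R × t_prop = 670000000 × 3.895e-06 = 2609.65 bits.
In packets of 320 bits: 8.155 packets.

8.155 packets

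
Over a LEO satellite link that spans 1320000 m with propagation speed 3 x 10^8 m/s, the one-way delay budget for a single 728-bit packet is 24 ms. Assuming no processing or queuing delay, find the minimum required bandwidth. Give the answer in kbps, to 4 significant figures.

Propagation delay = 1320000 / 300000000 = 4.4 ms.
Transmission budget = 24 − 4.4 = 19.6 ms.
R ≥ L / t_tx = 728 bits / 0.0196 s = 37.14 kbps.

37.14 kbps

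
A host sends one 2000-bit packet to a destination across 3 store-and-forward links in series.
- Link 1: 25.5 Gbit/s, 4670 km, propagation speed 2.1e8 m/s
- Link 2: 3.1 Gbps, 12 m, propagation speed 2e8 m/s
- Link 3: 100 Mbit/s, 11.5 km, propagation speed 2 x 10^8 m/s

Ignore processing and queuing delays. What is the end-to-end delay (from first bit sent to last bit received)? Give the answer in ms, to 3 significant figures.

Transmission delays (L/R per hop): 7.84314e-05, 0.000645161, 0.02 ms; sum = 0.0207236 ms.
Propagation delays (d/s per hop): 22.2381, 6e-05, 0.0575 ms; sum = 22.2957 ms.
End-to-end = 22.3 ms.

22.3 ms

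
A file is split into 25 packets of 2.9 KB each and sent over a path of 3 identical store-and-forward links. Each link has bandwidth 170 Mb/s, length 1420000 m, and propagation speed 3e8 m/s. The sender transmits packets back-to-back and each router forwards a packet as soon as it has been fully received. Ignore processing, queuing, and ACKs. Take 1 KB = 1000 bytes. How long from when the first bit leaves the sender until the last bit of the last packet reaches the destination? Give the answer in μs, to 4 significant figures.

Per-hop transmission t_tx = L/R = 23200/170000000 = 136.471 μs.
Per-hop propagation t_prop = 1420000/300000000 = 4733.33 μs.
Pipeline fill: first packet needs 3·t_tx to clear all hops; remaining 24 packets each add one t_tx.
Total = (3+25-1)·t_tx + 3·t_prop = 27·136.471 + 3·4733.33 = 17880 μs.

17880 μs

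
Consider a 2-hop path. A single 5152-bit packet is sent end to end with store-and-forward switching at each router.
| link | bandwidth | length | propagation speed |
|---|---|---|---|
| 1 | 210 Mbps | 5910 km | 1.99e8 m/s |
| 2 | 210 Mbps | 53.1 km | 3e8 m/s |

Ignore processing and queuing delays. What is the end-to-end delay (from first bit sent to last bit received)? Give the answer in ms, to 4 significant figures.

29.92 ms

Transmission delay per hop = L/R = 5152/210000000 = 0.0245333 ms; 2 hops → 0.0490667 ms.
Propagation delays (d/s per hop): 29.6985, 0.177 ms; sum = 29.8755 ms.
End-to-end = 29.92 ms.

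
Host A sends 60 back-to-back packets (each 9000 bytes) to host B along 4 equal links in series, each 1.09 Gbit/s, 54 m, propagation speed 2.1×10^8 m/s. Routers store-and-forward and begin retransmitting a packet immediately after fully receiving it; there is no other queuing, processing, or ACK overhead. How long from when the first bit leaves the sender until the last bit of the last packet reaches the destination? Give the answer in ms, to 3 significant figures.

Per-hop transmission t_tx = L/R = 72000/1090000000 = 0.066055 ms.
Per-hop propagation t_prop = 54/210000000 = 0.000257143 ms.
Pipeline fill: first packet needs 4·t_tx to clear all hops; remaining 59 packets each add one t_tx.
Total = (4+60-1)·t_tx + 4·t_prop = 63·0.066055 + 4·0.000257143 = 4.16 ms.

4.16 ms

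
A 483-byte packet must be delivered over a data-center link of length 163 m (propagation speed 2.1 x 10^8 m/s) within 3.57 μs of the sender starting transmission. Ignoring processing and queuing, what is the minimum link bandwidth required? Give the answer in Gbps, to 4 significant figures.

1.383 Gbps

L = 3864 bits.
Propagation delay = 163 / 210000000 = 0.77619 μs.
Transmission budget = 3.57 − 0.77619 = 2.79381 μs.
R ≥ L / t_tx = 3864 bits / 2.79381e-06 s = 1.383 Gbps.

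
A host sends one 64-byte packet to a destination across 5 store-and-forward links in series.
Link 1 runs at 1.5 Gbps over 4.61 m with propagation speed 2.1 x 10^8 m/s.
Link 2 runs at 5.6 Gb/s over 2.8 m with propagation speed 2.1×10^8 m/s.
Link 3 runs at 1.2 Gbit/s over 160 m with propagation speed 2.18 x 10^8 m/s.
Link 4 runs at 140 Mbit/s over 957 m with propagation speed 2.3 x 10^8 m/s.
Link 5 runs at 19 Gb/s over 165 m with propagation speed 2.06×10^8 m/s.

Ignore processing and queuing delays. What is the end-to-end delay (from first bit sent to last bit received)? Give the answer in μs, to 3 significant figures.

L = 64 × 8 = 512 bits.
Transmission delays (L/R per hop): 0.341333, 0.0914286, 0.426667, 3.65714, 0.0269474 μs; sum = 4.54352 μs.
Propagation delays (d/s per hop): 0.0219524, 0.0133333, 0.733945, 4.16087, 0.800971 μs; sum = 5.73107 μs.
End-to-end = 10.3 μs.

10.3 μs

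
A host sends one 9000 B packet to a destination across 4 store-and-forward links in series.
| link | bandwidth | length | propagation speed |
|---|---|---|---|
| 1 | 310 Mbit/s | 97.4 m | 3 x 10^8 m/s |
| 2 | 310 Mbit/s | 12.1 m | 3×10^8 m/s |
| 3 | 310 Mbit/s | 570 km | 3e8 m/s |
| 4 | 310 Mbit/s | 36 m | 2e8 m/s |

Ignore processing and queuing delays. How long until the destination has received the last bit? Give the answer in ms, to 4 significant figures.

L = 9000 × 8 = 72000 bits.
Transmission delay per hop = L/R = 72000/310000000 = 0.232258 ms; 4 hops → 0.929032 ms.
Propagation delays (d/s per hop): 0.000324667, 4.03333e-05, 1.9, 0.00018 ms; sum = 1.90055 ms.
End-to-end = 2.830 ms.

2.830 ms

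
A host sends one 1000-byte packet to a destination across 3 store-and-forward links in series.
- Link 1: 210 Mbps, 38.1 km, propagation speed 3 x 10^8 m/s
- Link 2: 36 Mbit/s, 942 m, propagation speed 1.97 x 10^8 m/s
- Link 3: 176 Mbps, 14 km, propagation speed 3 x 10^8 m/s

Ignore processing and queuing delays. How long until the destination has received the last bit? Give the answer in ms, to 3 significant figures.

L = 1000 × 8 = 8000 bits.
Transmission delays (L/R per hop): 0.0380952, 0.222222, 0.0454545 ms; sum = 0.305772 ms.
Propagation delays (d/s per hop): 0.127, 0.00478173, 0.0466667 ms; sum = 0.178448 ms.
End-to-end = 0.484 ms.

0.484 ms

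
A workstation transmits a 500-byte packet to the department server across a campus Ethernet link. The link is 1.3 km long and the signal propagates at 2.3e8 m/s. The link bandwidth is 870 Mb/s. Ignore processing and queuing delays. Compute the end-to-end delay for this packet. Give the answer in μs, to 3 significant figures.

10.2 μs

L = 500 × 8 = 4000 bits.
Transmission delay = L/R = 4000 / 870000000 = 4.5977 μs.
Propagation delay = d/s = 1300 m / 2.3e+08 m/s = 5.65217 μs.
Total = 10.2 μs.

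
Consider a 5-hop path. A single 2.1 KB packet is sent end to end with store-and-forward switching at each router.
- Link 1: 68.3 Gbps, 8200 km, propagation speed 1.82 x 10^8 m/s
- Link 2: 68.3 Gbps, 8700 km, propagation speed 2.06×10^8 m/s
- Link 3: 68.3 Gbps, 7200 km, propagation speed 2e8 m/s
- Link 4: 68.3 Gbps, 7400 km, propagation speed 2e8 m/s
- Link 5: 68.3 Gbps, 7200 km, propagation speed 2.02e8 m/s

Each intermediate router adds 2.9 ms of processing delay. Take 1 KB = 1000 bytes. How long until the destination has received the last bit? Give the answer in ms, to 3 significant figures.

208 ms

L = 16800 bits.
Transmission delay per hop = L/R = 16800/68300000000 = 0.000245974 ms; 5 hops → 0.00122987 ms.
Propagation delays (d/s per hop): 45.0549, 42.233, 36, 37, 35.6436 ms; sum = 195.932 ms.
Processing at 4 router(s): 4 × 2.9 ms = 11.6 ms.
End-to-end = 208 ms.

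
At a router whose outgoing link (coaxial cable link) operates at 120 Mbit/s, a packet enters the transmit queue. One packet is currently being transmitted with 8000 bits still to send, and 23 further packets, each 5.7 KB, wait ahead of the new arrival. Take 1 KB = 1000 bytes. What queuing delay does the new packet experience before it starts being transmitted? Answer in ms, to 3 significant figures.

Each queued packet: L/R = 45600/120000000 = 0.38 ms.
23 queued → 8.74 ms.
Plus remaining 8000 bits of current packet: 0.0666667 ms.
Queuing delay = 8.81 ms.

8.81 ms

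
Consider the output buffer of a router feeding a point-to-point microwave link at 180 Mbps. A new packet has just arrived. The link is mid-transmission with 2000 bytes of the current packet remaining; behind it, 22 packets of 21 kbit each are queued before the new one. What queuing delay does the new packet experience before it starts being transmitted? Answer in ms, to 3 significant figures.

2.66 ms

Each queued packet: L/R = 21000/180000000 = 0.116667 ms.
22 queued → 2.56667 ms.
Plus remaining 16000 bits of current packet: 0.0888889 ms.
Queuing delay = 2.66 ms.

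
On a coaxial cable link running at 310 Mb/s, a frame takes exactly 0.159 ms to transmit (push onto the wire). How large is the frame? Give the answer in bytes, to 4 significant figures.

L = R × t_tx = 310000000 b/s × 0.000159 s = 49290 bits.
In bytes: 49290 / 8 = 6161 bytes.

6161 bytes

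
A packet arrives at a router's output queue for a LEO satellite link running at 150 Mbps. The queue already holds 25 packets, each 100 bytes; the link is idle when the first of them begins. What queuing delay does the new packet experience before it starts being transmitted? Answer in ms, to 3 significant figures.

Each queued packet: L/R = 800/150000000 = 0.00533333 ms.
25 queued → 0.133333 ms.
Queuing delay = 0.133 ms.

0.133 ms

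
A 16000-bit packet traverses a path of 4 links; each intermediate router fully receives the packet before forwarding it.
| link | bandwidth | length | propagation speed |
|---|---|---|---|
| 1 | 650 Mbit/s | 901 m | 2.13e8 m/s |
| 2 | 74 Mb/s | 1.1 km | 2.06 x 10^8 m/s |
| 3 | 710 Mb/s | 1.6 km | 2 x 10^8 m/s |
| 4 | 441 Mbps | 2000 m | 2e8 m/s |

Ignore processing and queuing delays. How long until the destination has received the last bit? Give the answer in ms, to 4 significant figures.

0.3272 ms

Transmission delays (L/R per hop): 0.0246154, 0.216216, 0.0225352, 0.0362812 ms; sum = 0.299648 ms.
Propagation delays (d/s per hop): 0.00423005, 0.00533981, 0.008, 0.01 ms; sum = 0.0275699 ms.
End-to-end = 0.3272 ms.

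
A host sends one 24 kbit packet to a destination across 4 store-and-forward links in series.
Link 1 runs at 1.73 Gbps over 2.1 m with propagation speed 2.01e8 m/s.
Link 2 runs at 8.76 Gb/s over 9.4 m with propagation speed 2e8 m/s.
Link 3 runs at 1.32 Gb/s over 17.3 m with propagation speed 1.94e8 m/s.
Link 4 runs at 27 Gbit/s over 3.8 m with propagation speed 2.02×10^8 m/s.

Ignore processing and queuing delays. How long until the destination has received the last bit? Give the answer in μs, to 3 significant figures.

35.8 μs

L = 24000 bits.
Transmission delays (L/R per hop): 13.8728, 2.73973, 18.1818, 0.888889 μs; sum = 35.6833 μs.
Propagation delays (d/s per hop): 0.0104478, 0.047, 0.0891753, 0.0188119 μs; sum = 0.165435 μs.
End-to-end = 35.8 μs.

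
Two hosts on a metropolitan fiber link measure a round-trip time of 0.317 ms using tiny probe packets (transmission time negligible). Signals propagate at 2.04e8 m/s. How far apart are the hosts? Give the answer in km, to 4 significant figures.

One-way propagation = RTT/2 = 0.1585 ms.
d = s × t = 204000000 × 0.0001585 = 32.33 km.

32.33 km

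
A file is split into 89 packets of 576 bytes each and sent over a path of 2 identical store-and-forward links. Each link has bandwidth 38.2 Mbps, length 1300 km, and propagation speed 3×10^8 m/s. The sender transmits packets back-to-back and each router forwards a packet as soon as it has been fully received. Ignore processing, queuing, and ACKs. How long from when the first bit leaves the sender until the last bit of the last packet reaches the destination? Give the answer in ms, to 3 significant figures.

19.5 ms

Per-hop transmission t_tx = L/R = 4608/38200000 = 0.120628 ms.
Per-hop propagation t_prop = 1300000/300000000 = 4.33333 ms.
Pipeline fill: first packet needs 2·t_tx to clear all hops; remaining 88 packets each add one t_tx.
Total = (2+89-1)·t_tx + 2·t_prop = 90·0.120628 + 2·4.33333 = 19.5 ms.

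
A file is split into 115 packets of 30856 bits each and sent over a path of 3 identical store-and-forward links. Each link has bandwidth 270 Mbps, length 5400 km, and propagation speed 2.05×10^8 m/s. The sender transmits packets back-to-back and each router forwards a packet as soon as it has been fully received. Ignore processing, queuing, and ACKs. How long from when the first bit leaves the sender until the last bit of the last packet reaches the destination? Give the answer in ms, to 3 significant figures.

92.4 ms

Per-hop transmission t_tx = L/R = 30856/270000000 = 0.114281 ms.
Per-hop propagation t_prop = 5400000/2.05e+08 = 26.3415 ms.
Pipeline fill: first packet needs 3·t_tx to clear all hops; remaining 114 packets each add one t_tx.
Total = (3+115-1)·t_tx + 3·t_prop = 117·0.114281 + 3·26.3415 = 92.4 ms.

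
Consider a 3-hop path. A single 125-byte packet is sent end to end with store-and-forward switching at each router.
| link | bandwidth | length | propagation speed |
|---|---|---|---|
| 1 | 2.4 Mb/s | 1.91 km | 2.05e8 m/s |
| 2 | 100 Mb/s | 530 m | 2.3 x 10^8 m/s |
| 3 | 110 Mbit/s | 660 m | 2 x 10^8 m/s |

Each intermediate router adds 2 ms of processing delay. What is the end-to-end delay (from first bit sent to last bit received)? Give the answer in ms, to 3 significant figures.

4.45 ms

L = 125 × 8 = 1000 bits.
Transmission delays (L/R per hop): 0.416667, 0.01, 0.00909091 ms; sum = 0.435758 ms.
Propagation delays (d/s per hop): 0.00931707, 0.00230435, 0.0033 ms; sum = 0.0149214 ms.
Processing at 2 router(s): 2 × 2 ms = 4 ms.
End-to-end = 4.45 ms.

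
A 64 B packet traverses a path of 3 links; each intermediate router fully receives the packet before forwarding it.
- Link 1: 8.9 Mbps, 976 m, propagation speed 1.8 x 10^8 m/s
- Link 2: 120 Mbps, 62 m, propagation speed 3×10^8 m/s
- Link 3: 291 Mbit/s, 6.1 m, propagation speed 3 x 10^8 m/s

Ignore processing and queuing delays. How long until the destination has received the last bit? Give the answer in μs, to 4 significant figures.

L = 64 × 8 = 512 bits.
Transmission delays (L/R per hop): 57.5281, 4.26667, 1.75945 μs; sum = 63.5542 μs.
Propagation delays (d/s per hop): 5.42222, 0.206667, 0.0203333 μs; sum = 5.64922 μs.
End-to-end = 69.20 μs.

69.20 μs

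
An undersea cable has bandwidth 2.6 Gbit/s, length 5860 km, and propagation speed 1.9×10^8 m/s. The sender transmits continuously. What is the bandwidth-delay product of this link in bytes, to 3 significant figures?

10000000 bytes

Propagation delay = 5860000 / 190000000 = 0.0308421 s.
BDP = R × t_prop = 2600000000 × 0.0308421 = 80189500 bits.
In bytes: 80189500/8 = 10000000 bytes.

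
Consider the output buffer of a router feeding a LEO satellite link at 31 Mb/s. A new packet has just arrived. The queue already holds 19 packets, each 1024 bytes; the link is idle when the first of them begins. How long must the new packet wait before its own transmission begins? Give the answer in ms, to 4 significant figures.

Each queued packet: L/R = 8192/31000000 = 0.264258 ms.
19 queued → 5.0209 ms.
Queuing delay = 5.021 ms.

5.021 ms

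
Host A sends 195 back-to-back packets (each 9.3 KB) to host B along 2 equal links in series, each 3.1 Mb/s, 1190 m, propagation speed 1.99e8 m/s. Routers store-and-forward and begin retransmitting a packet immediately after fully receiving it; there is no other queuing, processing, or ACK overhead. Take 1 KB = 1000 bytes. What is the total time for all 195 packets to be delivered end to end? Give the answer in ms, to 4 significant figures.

4704 ms

Per-hop transmission t_tx = L/R = 74400/3100000 = 24 ms.
Per-hop propagation t_prop = 1190/199000000 = 0.0059799 ms.
Pipeline fill: first packet needs 2·t_tx to clear all hops; remaining 194 packets each add one t_tx.
Total = (2+195-1)·t_tx + 2·t_prop = 196·24 + 2·0.0059799 = 4704 ms.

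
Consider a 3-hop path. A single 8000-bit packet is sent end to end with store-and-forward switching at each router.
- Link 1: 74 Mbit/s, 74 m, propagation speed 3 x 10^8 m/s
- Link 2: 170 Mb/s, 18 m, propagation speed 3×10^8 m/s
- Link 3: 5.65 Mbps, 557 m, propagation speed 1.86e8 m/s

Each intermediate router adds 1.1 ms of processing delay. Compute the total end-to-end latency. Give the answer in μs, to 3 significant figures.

3770 μs

Transmission delays (L/R per hop): 108.108, 47.0588, 1415.93 μs; sum = 1571.1 μs.
Propagation delays (d/s per hop): 0.246667, 0.06, 2.99462 μs; sum = 3.30129 μs.
Processing at 2 router(s): 2 × 1.1 ms = 2200 μs.
End-to-end = 3770 μs.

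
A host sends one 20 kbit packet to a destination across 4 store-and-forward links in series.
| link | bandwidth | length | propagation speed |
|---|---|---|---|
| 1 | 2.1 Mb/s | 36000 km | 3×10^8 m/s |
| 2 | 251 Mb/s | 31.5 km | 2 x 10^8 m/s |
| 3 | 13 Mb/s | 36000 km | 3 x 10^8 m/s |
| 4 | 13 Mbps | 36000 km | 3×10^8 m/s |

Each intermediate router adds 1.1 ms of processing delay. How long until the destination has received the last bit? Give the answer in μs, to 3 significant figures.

L = 20000 bits.
Transmission delays (L/R per hop): 9523.81, 79.6813, 1538.46, 1538.46 μs; sum = 12680.4 μs.
Propagation delays (d/s per hop): 120000, 157.5, 120000, 120000 μs; sum = 360158 μs.
Processing at 3 router(s): 3 × 1.1 ms = 3300 μs.
End-to-end = 376000 μs.

376000 μs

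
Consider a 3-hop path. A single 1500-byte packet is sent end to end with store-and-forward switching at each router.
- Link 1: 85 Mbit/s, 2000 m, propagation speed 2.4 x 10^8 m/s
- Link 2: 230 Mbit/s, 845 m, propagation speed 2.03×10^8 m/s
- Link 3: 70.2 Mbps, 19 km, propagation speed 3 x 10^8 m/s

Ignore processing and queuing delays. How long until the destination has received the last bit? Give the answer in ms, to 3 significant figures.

L = 1500 × 8 = 12000 bits.
Transmission delays (L/R per hop): 0.141176, 0.0521739, 0.17094 ms; sum = 0.364291 ms.
Propagation delays (d/s per hop): 0.00833333, 0.00416256, 0.0633333 ms; sum = 0.0758292 ms.
End-to-end = 0.440 ms.

0.440 ms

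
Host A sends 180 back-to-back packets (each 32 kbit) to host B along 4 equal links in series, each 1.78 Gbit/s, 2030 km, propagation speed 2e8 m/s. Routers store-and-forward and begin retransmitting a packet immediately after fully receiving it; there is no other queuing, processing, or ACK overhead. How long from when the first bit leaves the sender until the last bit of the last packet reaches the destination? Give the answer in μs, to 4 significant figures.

Per-hop transmission t_tx = L/R = 32000/1780000000 = 17.9775 μs.
Per-hop propagation t_prop = 2030000/200000000 = 10150 μs.
Pipeline fill: first packet needs 4·t_tx to clear all hops; remaining 179 packets each add one t_tx.
Total = (4+180-1)·t_tx + 4·t_prop = 183·17.9775 + 4·10150 = 43890 μs.

43890 μs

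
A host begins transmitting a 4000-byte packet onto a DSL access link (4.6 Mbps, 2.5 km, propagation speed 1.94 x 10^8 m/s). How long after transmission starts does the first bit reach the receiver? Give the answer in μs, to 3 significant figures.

12.9 μs

First bit experiences only propagation delay: d/s = 2500/194000000 = 12.9 μs.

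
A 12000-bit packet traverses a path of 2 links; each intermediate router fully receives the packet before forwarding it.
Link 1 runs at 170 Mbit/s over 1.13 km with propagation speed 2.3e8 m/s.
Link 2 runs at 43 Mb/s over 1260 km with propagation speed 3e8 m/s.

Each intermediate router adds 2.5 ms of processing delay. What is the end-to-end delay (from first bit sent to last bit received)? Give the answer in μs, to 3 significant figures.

7050 μs

Transmission delays (L/R per hop): 70.5882, 279.07 μs; sum = 349.658 μs.
Propagation delays (d/s per hop): 4.91304, 4200 μs; sum = 4204.91 μs.
Processing at 1 router(s): 1 × 2.5 ms = 2500 μs.
End-to-end = 7050 μs.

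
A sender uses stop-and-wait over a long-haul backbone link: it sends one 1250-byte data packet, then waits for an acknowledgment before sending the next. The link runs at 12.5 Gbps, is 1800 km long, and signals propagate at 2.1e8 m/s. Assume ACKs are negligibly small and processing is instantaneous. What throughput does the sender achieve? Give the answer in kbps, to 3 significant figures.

583 kbps

t_tx = L/R = 10000/12500000000 = 8e-07 s.
t_prop = 1800000/210000000 = 0.00857143 s; RTT = 0.0171429 s.
Cycle = t_tx + RTT = 0.0171437 s.
Throughput = L / cycle = 10000 / 0.0171437 = 583 kbps.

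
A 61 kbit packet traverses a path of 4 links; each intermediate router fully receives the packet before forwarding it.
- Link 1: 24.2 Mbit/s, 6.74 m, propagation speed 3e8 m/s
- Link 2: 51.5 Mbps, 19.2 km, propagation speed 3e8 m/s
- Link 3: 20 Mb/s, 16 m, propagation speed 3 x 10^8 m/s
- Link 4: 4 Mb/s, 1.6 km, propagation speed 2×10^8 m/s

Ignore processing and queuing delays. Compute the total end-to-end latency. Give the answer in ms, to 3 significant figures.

22.1 ms

L = 61000 bits.
Transmission delays (L/R per hop): 2.52066, 1.18447, 3.05, 15.25 ms; sum = 22.0051 ms.
Propagation delays (d/s per hop): 2.24667e-05, 0.064, 5.33333e-05, 0.008 ms; sum = 0.0720758 ms.
End-to-end = 22.1 ms.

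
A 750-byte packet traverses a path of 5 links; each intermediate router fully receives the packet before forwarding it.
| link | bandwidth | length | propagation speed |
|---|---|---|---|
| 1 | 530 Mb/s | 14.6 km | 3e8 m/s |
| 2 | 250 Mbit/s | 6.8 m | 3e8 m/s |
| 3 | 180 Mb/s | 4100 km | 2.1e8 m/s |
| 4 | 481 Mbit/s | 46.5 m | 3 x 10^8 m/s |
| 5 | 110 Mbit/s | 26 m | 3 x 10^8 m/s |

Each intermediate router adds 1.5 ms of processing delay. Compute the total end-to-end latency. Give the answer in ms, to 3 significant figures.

L = 750 × 8 = 6000 bits.
Transmission delays (L/R per hop): 0.0113208, 0.024, 0.0333333, 0.012474, 0.0545455 ms; sum = 0.135674 ms.
Propagation delays (d/s per hop): 0.0486667, 2.26667e-05, 19.5238, 0.000155, 8.66667e-05 ms; sum = 19.5727 ms.
Processing at 4 router(s): 4 × 1.5 ms = 6 ms.
End-to-end = 25.7 ms.

25.7 ms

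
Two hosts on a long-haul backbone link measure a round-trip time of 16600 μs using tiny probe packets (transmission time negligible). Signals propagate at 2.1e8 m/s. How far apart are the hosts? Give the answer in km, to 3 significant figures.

1740 km

One-way propagation = RTT/2 = 8300 μs.
d = s × t = 210000000 × 0.0083 = 1740 km.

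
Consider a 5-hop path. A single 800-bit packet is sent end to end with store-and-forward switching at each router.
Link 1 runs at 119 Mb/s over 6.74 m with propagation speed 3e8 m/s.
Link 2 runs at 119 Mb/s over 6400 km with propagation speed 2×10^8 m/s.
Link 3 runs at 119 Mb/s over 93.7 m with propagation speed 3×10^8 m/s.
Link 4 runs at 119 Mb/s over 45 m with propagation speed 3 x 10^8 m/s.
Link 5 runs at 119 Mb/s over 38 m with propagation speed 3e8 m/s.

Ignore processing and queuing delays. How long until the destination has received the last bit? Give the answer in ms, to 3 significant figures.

32.0 ms

Transmission delay per hop = L/R = 800/119000000 = 0.00672269 ms; 5 hops → 0.0336134 ms.
Propagation delays (d/s per hop): 2.24667e-05, 32, 0.000312333, 0.00015, 0.000126667 ms; sum = 32.0006 ms.
End-to-end = 32.0 ms.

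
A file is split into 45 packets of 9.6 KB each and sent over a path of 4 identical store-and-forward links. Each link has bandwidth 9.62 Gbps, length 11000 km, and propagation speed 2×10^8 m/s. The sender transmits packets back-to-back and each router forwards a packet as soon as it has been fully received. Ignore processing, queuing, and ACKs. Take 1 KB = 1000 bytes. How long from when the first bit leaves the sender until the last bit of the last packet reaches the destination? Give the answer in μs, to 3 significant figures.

220000 μs

Per-hop transmission t_tx = L/R = 76800/9620000000 = 7.98337 μs.
Per-hop propagation t_prop = 11000000/200000000 = 55000 μs.
Pipeline fill: first packet needs 4·t_tx to clear all hops; remaining 44 packets each add one t_tx.
Total = (4+45-1)·t_tx + 4·t_prop = 48·7.98337 + 4·55000 = 220000 μs.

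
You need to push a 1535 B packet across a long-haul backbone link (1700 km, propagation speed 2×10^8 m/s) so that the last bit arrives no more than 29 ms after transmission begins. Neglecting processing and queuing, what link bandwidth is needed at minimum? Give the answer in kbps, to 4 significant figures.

599.0 kbps

L = 12280 bits.
Propagation delay = 1700000 / 200000000 = 8.5 ms.
Transmission budget = 29 − 8.5 = 20.5 ms.
R ≥ L / t_tx = 12280 bits / 0.0205 s = 599.0 kbps.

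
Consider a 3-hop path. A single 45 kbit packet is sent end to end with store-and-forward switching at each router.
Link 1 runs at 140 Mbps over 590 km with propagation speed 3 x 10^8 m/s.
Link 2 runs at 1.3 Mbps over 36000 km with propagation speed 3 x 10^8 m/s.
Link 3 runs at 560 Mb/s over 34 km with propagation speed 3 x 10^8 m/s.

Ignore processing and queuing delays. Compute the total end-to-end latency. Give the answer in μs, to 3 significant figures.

L = 45000 bits.
Transmission delays (L/R per hop): 321.429, 34615.4, 80.3571 μs; sum = 35017.2 μs.
Propagation delays (d/s per hop): 1966.67, 120000, 113.333 μs; sum = 122080 μs.
End-to-end = 157000 μs.

157000 μs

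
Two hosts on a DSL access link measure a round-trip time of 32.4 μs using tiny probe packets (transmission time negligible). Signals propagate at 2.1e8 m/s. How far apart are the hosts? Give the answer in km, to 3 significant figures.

One-way propagation = RTT/2 = 16.2 μs.
d = s × t = 210000000 × 1.62e-05 = 3.40 km.

3.40 km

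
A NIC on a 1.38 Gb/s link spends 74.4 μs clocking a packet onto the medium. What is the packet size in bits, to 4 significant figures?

L = R × t_tx = 1380000000 b/s × 7.44e-05 s = 102672 bits.

102700 bits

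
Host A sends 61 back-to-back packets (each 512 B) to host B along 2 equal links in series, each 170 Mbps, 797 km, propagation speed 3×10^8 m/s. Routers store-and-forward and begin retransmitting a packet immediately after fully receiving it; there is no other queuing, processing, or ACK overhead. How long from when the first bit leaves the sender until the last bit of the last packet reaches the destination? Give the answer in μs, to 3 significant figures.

Per-hop transmission t_tx = L/R = 4096/170000000 = 24.0941 μs.
Per-hop propagation t_prop = 797000/300000000 = 2656.67 μs.
Pipeline fill: first packet needs 2·t_tx to clear all hops; remaining 60 packets each add one t_tx.
Total = (2+61-1)·t_tx + 2·t_prop = 62·24.0941 + 2·2656.67 = 6810 μs.

6810 μs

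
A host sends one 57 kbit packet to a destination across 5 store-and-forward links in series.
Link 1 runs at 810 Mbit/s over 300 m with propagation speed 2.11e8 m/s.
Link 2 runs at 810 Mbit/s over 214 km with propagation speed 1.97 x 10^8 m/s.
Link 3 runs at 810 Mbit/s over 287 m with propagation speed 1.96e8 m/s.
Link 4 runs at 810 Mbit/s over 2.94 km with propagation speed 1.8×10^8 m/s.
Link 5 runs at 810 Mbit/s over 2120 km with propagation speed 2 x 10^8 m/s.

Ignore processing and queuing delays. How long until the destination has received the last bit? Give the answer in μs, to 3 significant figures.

12100 μs

L = 57000 bits.
Transmission delay per hop = L/R = 57000/810000000 = 70.3704 μs; 5 hops → 351.852 μs.
Propagation delays (d/s per hop): 1.4218, 1086.29, 1.46429, 16.3333, 10600 μs; sum = 11705.5 μs.
End-to-end = 12100 μs.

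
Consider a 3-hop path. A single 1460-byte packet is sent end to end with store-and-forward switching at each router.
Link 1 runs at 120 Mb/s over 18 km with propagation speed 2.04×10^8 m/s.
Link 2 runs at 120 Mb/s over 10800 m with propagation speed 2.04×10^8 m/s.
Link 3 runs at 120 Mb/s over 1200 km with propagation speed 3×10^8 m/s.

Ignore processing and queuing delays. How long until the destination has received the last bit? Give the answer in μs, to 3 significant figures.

4430 μs

L = 1460 × 8 = 11680 bits.
Transmission delay per hop = L/R = 11680/120000000 = 97.3333 μs; 3 hops → 292 μs.
Propagation delays (d/s per hop): 88.2353, 52.9412, 4000 μs; sum = 4141.18 μs.
End-to-end = 4430 μs.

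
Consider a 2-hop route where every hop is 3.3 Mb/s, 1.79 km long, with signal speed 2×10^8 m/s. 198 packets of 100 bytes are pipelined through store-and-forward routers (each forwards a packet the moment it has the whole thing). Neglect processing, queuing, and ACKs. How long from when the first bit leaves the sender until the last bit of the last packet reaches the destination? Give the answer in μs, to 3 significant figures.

Per-hop transmission t_tx = L/R = 800/3300000 = 242.424 μs.
Per-hop propagation t_prop = 1790/200000000 = 8.95 μs.
Pipeline fill: first packet needs 2·t_tx to clear all hops; remaining 197 packets each add one t_tx.
Total = (2+198-1)·t_tx + 2·t_prop = 199·242.424 + 2·8.95 = 48300 μs.

48300 μs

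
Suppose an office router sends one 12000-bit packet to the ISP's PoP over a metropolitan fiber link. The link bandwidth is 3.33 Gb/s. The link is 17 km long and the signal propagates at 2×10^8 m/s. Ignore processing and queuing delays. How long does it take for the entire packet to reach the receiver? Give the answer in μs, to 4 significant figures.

Transmission delay = L/R = 12000 / 3330000000 = 3.6036 μs.
Propagation delay = d/s = 17000 m / 200000000 m/s = 85 μs.
Total = 88.60 μs.

88.60 μs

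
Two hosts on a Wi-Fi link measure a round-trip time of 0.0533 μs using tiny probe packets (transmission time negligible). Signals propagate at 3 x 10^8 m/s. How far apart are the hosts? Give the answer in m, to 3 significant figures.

8.00 m

One-way propagation = RTT/2 = 0.02665 μs.
d = s × t = 300000000 × 2.665e-08 = 8.00 m.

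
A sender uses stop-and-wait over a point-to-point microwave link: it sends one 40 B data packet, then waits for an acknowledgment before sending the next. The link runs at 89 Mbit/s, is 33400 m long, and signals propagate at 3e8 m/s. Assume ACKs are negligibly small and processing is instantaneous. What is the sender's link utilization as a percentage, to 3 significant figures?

t_tx = L/R = 320/89000000 = 3.59551e-06 s.
t_prop = 33400/300000000 = 0.000111333 s; RTT = 0.000222667 s.
Cycle = t_tx + RTT = 0.000226262 s.
Utilization = t_tx / cycle = 3.59551e-06/0.000226262 = 1.59 %.

1.59 %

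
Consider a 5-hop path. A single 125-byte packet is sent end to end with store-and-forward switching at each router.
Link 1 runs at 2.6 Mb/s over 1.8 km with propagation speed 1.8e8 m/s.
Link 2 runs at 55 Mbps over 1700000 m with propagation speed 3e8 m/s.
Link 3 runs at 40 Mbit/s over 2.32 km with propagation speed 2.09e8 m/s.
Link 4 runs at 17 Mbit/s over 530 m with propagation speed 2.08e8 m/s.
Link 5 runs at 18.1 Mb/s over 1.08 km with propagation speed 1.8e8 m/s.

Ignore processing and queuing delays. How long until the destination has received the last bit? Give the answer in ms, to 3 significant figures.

6.24 ms

L = 125 × 8 = 1000 bits.
Transmission delays (L/R per hop): 0.384615, 0.0181818, 0.025, 0.0588235, 0.0552486 ms; sum = 0.541869 ms.
Propagation delays (d/s per hop): 0.01, 5.66667, 0.0111005, 0.00254808, 0.006 ms; sum = 5.69632 ms.
End-to-end = 6.24 ms.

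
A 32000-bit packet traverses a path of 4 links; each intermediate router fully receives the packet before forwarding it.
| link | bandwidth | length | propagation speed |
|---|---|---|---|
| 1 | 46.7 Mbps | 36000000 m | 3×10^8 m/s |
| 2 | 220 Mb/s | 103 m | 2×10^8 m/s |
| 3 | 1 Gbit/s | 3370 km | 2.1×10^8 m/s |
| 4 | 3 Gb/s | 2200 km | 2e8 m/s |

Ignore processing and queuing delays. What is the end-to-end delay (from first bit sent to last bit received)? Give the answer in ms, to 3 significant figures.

Transmission delays (L/R per hop): 0.685225, 0.145455, 0.032, 0.0106667 ms; sum = 0.873346 ms.
Propagation delays (d/s per hop): 120, 0.000515, 16.0476, 11 ms; sum = 147.048 ms.
End-to-end = 148 ms.

148 ms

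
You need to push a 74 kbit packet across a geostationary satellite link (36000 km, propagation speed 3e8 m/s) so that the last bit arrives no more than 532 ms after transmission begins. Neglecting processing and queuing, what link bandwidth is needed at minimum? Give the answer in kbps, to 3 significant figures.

180 kbps

Propagation delay = 36000000 / 300000000 = 120 ms.
Transmission budget = 532 − 120 = 412 ms.
R ≥ L / t_tx = 74000 bits / 0.412 s = 180 kbps.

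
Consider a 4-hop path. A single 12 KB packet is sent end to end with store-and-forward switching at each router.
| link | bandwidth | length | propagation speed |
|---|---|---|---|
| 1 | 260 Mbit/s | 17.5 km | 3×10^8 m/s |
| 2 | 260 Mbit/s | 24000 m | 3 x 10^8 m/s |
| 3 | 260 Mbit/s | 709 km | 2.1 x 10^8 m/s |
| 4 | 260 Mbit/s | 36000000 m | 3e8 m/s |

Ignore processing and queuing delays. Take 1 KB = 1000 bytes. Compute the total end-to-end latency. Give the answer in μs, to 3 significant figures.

125000 μs

L = 96000 bits.
Transmission delay per hop = L/R = 96000/260000000 = 369.231 μs; 4 hops → 1476.92 μs.
Propagation delays (d/s per hop): 58.3333, 80, 3376.19, 120000 μs; sum = 123515 μs.
End-to-end = 125000 μs.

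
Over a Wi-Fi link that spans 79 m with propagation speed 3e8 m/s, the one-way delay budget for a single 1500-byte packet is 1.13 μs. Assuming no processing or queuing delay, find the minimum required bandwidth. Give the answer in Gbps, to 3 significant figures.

13.8 Gbps

L = 12000 bits.
Propagation delay = 79 / 300000000 = 0.263333 μs.
Transmission budget = 1.13 − 0.263333 = 0.866667 μs.
R ≥ L / t_tx = 12000 bits / 8.66667e-07 s = 13.8 Gbps.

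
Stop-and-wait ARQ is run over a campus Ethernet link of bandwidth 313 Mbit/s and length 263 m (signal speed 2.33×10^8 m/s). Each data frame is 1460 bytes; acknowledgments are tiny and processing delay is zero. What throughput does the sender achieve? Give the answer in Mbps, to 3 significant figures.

t_tx = L/R = 11680/313000000 = 3.73163e-05 s.
t_prop = 263/233000000 = 1.12876e-06 s; RTT = 2.25751e-06 s.
Cycle = t_tx + RTT = 3.95738e-05 s.
Throughput = L / cycle = 11680 / 3.95738e-05 = 295 Mbps.

295 Mbps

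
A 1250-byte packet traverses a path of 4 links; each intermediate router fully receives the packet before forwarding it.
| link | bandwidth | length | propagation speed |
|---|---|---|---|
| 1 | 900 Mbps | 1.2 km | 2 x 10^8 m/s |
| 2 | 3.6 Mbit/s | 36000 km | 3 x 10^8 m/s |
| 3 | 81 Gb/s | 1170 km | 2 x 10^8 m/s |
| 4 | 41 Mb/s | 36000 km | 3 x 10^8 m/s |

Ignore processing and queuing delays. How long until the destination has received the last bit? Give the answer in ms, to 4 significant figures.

L = 1250 × 8 = 10000 bits.
Transmission delays (L/R per hop): 0.0111111, 2.77778, 0.000123457, 0.243902 ms; sum = 3.03291 ms.
Propagation delays (d/s per hop): 0.006, 120, 5.85, 120 ms; sum = 245.856 ms.
End-to-end = 248.9 ms.

248.9 ms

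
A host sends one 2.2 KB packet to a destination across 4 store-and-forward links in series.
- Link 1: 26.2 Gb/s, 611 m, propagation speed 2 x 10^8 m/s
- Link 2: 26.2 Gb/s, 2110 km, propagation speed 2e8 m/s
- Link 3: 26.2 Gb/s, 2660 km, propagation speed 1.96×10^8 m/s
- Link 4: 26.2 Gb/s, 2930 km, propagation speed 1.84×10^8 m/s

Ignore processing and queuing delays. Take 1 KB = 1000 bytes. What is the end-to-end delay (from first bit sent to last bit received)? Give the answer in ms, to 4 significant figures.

40.05 ms

L = 17600 bits.
Transmission delay per hop = L/R = 17600/26200000000 = 0.000671756 ms; 4 hops → 0.00268702 ms.
Propagation delays (d/s per hop): 0.003055, 10.55, 13.5714, 15.9239 ms; sum = 40.0484 ms.
End-to-end = 40.05 ms.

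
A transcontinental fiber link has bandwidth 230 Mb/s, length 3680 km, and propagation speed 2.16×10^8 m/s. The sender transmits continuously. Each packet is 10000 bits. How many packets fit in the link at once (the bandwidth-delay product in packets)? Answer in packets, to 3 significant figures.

392 packets

Propagation delay = 3680000 / 216000000 = 0.017037 s.
BDP = R × t_prop = 230000000 × 0.017037 = 3918520 bits.
In packets of 10000 bits: 392 packets.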